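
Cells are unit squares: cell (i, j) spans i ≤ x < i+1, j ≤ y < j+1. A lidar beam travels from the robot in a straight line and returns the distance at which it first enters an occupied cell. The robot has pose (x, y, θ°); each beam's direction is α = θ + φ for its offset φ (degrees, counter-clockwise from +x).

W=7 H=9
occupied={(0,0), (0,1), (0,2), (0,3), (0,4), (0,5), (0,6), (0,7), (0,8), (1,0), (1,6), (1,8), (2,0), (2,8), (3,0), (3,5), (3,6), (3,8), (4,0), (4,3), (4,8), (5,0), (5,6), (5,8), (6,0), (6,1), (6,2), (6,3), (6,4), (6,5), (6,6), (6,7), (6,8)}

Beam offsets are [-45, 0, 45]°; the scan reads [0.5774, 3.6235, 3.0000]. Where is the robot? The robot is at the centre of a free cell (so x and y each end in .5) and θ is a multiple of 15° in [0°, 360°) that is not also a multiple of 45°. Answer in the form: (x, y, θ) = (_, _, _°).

(x, y, θ) = (4.5, 2.5, 165°)

Enumerate (i+0.5, j+0.5, θ) over the 30 free cells and 16 admissible headings. For each, cast all 3 beams and compare to the given ranges.
  (5.5, 2.5, 255°): beam 1 = 3.0000 ≠ 0.5774 ✗
  (3.5, 4.5, 255°): beam 1 = 2.8868 ≠ 0.5774 ✗
  (5.5, 3.5, 345°): beam 1 = 1.0000 ≠ 0.5774 ✗
  (4.5, 4.5, 195°): beam 1 = 1.0000 ≠ 0.5774 ✗
  …
  (4.5, 2.5, 165°): r_1=0.5774, r_2=3.6235, r_3=3.0000 — all match ✓
Unique over the lattice → pose = (4.5, 2.5, 165°).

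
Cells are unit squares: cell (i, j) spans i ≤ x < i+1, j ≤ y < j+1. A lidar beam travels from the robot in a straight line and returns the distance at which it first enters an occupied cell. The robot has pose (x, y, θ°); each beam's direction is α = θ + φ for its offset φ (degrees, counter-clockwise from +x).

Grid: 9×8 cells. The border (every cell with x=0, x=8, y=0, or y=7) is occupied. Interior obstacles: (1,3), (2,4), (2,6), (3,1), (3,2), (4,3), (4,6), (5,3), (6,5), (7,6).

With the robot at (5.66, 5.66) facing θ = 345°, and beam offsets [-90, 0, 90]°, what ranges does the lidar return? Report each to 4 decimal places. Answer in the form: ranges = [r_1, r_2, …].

ranges = [1.7186, 0.3520, 1.3873]

beam 1: φ=-90°, α=255°
  direction (-0.2588, -0.9659); cell (5,5); t to first gridline: x 2.5500, y 0.6833 (then +3.8637 / +1.0353)
    (5,4) via y @ 0.6833
    (5,3) via y @ 1.7186  # hit
  → r_1 = 1.7186
beam 2: φ=0°, α=345°
  direction (0.9659, -0.2588); cell (5,5); t to first gridline: x 0.3520, y 2.5500 (then +1.0353 / +3.8637)
    (6,5) via x @ 0.3520  # hit
  → r_2 = 0.3520
beam 3: φ=90°, α=75°
  direction (0.2588, 0.9659); cell (5,5); t to first gridline: x 1.3137, y 0.3520 (then +3.8637 / +1.0353)
    (5,6) via y @ 0.3520
    (6,6) via x @ 1.3137
    (6,7) via y @ 1.3873  # hit
  → r_3 = 1.3873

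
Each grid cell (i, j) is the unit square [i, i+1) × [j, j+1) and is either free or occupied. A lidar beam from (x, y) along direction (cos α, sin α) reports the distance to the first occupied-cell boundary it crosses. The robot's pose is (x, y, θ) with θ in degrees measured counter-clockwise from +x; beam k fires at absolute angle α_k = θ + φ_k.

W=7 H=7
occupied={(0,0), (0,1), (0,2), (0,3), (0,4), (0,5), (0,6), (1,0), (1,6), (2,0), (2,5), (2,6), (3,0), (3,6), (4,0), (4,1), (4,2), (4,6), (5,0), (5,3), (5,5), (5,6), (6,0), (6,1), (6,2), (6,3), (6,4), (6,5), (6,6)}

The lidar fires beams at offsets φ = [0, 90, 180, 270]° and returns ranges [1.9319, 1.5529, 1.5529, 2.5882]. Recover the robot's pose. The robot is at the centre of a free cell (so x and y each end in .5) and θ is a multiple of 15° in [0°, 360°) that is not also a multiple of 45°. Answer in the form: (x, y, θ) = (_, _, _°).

(x, y, θ) = (2.5, 3.5, 345°)

Candidates: 20 free-cell centres × 16 headings = 320 poses. Raycast each; keep the one whose scan matches to 4 dp.
  (3.5, 4.5, 60°): beam 1 = 1.7321 ≠ 1.9319 ✗
  (5.5, 4.5, 300°): beam 1 = 0.5774 ≠ 1.9319 ✗
  (1.5, 2.5, 330°): beam 1 = 2.8868 ≠ 1.9319 ✗
  …
  (2.5, 3.5, 345°): r_1=1.9319, r_2=1.5529, r_3=1.5529, r_4=2.5882 — all match ✓
Only this pose fits every beam.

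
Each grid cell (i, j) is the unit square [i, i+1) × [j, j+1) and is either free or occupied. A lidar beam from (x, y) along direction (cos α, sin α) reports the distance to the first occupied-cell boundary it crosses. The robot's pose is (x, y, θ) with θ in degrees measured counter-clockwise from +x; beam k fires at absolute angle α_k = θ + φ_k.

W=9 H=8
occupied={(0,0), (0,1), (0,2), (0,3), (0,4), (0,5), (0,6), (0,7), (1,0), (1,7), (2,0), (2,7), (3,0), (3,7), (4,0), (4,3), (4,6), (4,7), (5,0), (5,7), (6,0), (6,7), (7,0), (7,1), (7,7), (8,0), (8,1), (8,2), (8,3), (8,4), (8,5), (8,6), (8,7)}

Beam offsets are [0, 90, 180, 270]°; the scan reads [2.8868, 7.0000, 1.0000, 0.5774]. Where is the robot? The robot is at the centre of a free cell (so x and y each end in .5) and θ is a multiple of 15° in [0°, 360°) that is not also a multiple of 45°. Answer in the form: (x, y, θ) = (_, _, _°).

(x, y, θ) = (1.5, 3.5, 300°)

Enumerate (i+0.5, j+0.5, θ) over the 39 free cells and 16 admissible headings. For each, cast all 4 beams and compare to the given ranges.
  (4.5, 4.5, 75°): beam 1 = 1.5529 ≠ 2.8868 ✗
  (6.5, 4.5, 120°): beam 2 = 1.7321 ≠ 7.0000 ✗
  (5.5, 1.5, 120°): beam 1 = 1.7321 ≠ 2.8868 ✗
  …
  (1.5, 3.5, 300°): r_1=2.8868, r_2=7.0000, r_3=1.0000, r_4=0.5774 — all match ✓
Unique over the lattice → pose = (1.5, 3.5, 300°).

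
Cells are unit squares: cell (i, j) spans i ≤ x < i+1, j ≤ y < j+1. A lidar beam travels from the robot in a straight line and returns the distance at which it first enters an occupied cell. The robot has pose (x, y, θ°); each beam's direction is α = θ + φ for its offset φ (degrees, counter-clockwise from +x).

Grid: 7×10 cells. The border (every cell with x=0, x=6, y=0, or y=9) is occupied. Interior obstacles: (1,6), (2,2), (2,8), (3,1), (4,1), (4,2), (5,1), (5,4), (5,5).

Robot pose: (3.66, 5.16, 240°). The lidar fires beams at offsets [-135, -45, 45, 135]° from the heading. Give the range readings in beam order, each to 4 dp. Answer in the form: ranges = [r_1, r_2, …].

beam 1: φ=-135°, α=105°
  cosα=-0.2588 sinα=0.9659 | (3,5) | tMaxX 2.5500 tMaxY 0.8696 | tΔX 3.8637 tΔY 1.0353
    t=0.8696 [y] (3,6)
    t=1.9049 [y] (3,7)
    t=2.5500 [x] (2,7)
    t=2.9402 [y] (2,8) — stop
  → r_1 = 2.9402
beam 2: φ=-45°, α=195°
  cosα=-0.9659 sinα=-0.2588 | (3,5) | tMaxX 0.6833 tMaxY 0.6182 | tΔX 1.0353 tΔY 3.8637
    t=0.6182 [y] (3,4)
    t=0.6833 [x] (2,4)
    t=1.7186 [x] (1,4)
    t=2.7538 [x] (0,4) — stop
  → r_2 = 2.7538
beam 3: φ=45°, α=285°
  cosα=0.2588 sinα=-0.9659 | (3,5) | tMaxX 1.3137 tMaxY 0.1656 | tΔX 3.8637 tΔY 1.0353
    t=0.1656 [y] (3,4)
    t=1.2009 [y] (3,3)
    t=1.3137 [x] (4,3)
    t=2.2362 [y] (4,2) — stop
  → r_3 = 2.2362
beam 4: φ=135°, α=15°
  cosα=0.9659 sinα=0.2588 | (3,5) | tMaxX 0.3520 tMaxY 3.2455 | tΔX 1.0353 tΔY 3.8637
    t=0.3520 [x] (4,5)
    t=1.3873 [x] (5,5) — stop
  → r_4 = 1.3873

ranges = [2.9402, 2.7538, 2.2362, 1.3873]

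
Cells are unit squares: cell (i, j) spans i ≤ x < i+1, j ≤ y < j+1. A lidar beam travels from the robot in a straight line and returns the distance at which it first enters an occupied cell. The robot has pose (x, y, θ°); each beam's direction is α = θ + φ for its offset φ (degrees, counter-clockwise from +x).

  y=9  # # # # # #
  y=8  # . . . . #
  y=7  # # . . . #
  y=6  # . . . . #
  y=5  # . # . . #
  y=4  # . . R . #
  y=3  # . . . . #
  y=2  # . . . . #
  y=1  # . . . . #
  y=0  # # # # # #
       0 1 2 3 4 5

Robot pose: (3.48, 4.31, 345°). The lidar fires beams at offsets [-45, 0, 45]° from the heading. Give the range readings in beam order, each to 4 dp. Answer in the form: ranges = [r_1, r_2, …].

ranges = [3.0400, 1.5736, 1.7551]

beam 1: φ=-45°, α=300°
  d=(0.5000,-0.8660)  start (3,4)  tX=1.0400 tY=0.3580  stride 1/|dx|=2.0000 1/|dy|=1.1547
    cross y-line → (3,3), t=0.3580
    cross x-line → (4,3), t=1.0400
    cross y-line → (4,2), t=1.5127
    cross y-line → (4,1), t=2.6674
    cross x-line → (5,1), t=3.0400 (wall)
  → r_1 = 3.0400
beam 2: φ=0°, α=345°
  d=(0.9659,-0.2588)  start (3,4)  tX=0.5383 tY=1.1977  stride 1/|dx|=1.0353 1/|dy|=3.8637
    cross x-line → (4,4), t=0.5383
    cross y-line → (4,3), t=1.1977
    cross x-line → (5,3), t=1.5736 (wall)
  → r_2 = 1.5736
beam 3: φ=45°, α=30°
  d=(0.8660,0.5000)  start (3,4)  tX=0.6004 tY=1.3800  stride 1/|dx|=1.1547 1/|dy|=2.0000
    cross x-line → (4,4), t=0.6004
    cross y-line → (4,5), t=1.3800
    cross x-line → (5,5), t=1.7551 (wall)
  → r_3 = 1.7551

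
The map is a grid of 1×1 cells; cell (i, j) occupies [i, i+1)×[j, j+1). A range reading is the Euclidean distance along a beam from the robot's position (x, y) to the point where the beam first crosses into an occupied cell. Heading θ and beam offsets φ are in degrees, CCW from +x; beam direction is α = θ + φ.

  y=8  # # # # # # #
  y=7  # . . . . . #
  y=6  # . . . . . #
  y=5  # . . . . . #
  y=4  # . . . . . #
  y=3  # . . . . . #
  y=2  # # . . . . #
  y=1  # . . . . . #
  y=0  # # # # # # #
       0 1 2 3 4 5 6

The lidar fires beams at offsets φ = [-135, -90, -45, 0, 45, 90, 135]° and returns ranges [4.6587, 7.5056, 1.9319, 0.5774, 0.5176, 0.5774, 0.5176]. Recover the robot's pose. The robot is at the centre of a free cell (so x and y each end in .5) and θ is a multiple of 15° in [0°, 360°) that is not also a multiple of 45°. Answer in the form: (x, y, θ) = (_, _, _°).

(x, y, θ) = (5.5, 7.5, 330°)

Candidates: 34 free-cell centres × 16 headings = 544 poses. Raycast each; keep the one whose scan matches to 4 dp.
  (2.5, 5.5, 330°): beam 1 = 1.5529 ≠ 4.6587 ✗
  (3.5, 5.5, 345°): beam 1 = 2.8868 ≠ 4.6587 ✗
  (1.5, 4.5, 330°): beam 1 = 0.5176 ≠ 4.6587 ✗
  …
  (5.5, 7.5, 330°): r_1=4.6587, r_2=7.5056, r_3=1.9319, r_4=0.5774, r_5=0.5176, r_6=0.5774, r_7=0.5176 — all match ✓
Unique over the lattice → pose = (5.5, 7.5, 330°).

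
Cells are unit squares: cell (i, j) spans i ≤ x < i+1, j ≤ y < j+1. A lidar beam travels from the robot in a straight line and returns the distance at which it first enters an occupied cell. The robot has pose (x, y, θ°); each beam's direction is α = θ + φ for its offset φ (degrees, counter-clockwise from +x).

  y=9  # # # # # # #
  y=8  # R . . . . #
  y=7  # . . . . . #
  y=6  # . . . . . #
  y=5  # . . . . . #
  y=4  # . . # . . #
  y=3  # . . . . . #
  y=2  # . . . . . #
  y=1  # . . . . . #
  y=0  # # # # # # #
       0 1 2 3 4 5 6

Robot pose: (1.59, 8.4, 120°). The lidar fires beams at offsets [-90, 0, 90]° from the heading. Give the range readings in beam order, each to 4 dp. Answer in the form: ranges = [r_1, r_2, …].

ranges = [1.2000, 0.6928, 0.6813]

beam 1: φ=-90°, α=30°
  d=(0.8660,0.5000)  start (1,8)  tX=0.4734 tY=1.2000  stride 1/|dx|=1.1547 1/|dy|=2.0000
    cross x-line → (2,8), t=0.4734
    cross y-line → (2,9), t=1.2000 (wall)
  → r_1 = 1.2000
beam 2: φ=0°, α=120°
  d=(-0.5000,0.8660)  start (1,8)  tX=1.1800 tY=0.6928  stride 1/|dx|=2.0000 1/|dy|=1.1547
    cross y-line → (1,9), t=0.6928 (wall)
  → r_2 = 0.6928
beam 3: φ=90°, α=210°
  d=(-0.8660,-0.5000)  start (1,8)  tX=0.6813 tY=0.8000  stride 1/|dx|=1.1547 1/|dy|=2.0000
    cross x-line → (0,8), t=0.6813 (wall)
  → r_3 = 0.6813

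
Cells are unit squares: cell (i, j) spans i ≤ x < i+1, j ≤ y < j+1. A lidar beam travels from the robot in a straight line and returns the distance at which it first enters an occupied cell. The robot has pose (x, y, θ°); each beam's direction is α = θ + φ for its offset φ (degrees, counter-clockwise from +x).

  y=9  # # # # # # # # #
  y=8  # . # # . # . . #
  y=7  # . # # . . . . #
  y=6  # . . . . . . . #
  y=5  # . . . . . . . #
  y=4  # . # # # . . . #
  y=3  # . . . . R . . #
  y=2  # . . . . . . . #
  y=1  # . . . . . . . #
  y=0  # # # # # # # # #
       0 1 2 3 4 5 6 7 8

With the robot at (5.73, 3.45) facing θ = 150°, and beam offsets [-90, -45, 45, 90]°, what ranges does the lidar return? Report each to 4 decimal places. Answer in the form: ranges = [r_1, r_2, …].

beam 1: φ=-90°, α=60°
  cosα=0.5000 sinα=0.8660 | (5,3) | tMaxX 0.5400 tMaxY 0.6351 | tΔX 2.0000 tΔY 1.1547
    t=0.5400 [x] (6,3)
    t=0.6351 [y] (6,4)
    t=1.7898 [y] (6,5)
    t=2.5400 [x] (7,5)
    t=2.9445 [y] (7,6)
    t=4.0992 [y] (7,7)
    t=4.5400 [x] (8,7) — stop
  → r_1 = 4.5400
beam 2: φ=-45°, α=105°
  cosα=-0.2588 sinα=0.9659 | (5,3) | tMaxX 2.8205 tMaxY 0.5694 | tΔX 3.8637 tΔY 1.0353
    t=0.5694 [y] (5,4)
    t=1.6047 [y] (5,5)
    t=2.6400 [y] (5,6)
    t=2.8205 [x] (4,6)
    t=3.6752 [y] (4,7)
    t=4.7105 [y] (4,8)
    t=5.7458 [y] (4,9) — stop
  → r_2 = 5.7458
beam 3: φ=45°, α=195°
  cosα=-0.9659 sinα=-0.2588 | (5,3) | tMaxX 0.7558 tMaxY 1.7387 | tΔX 1.0353 tΔY 3.8637
    t=0.7558 [x] (4,3)
    t=1.7387 [y] (4,2)
    t=1.7910 [x] (3,2)
    t=2.8263 [x] (2,2)
    t=3.8616 [x] (1,2)
    t=4.8969 [x] (0,2) — stop
  → r_3 = 4.8969
beam 4: φ=90°, α=240°
  cosα=-0.5000 sinα=-0.8660 | (5,3) | tMaxX 1.4600 tMaxY 0.5196 | tΔX 2.0000 tΔY 1.1547
    t=0.5196 [y] (5,2)
    t=1.4600 [x] (4,2)
    t=1.6743 [y] (4,1)
    t=2.8290 [y] (4,0) — stop
  → r_4 = 2.8290

ranges = [4.5400, 5.7458, 4.8969, 2.8290]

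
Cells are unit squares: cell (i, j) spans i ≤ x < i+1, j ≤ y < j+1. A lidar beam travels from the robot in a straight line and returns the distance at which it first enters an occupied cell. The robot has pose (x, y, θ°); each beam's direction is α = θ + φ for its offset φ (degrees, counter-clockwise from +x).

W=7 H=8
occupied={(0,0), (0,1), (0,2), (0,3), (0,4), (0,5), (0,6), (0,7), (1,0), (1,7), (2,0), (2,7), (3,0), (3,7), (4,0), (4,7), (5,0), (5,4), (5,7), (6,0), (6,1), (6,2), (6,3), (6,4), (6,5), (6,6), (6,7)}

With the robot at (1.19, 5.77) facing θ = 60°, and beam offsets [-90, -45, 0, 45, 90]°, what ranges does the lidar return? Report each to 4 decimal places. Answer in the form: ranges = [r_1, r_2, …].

beam 1: φ=-90°, α=330°
  d=(0.8660,-0.5000)  start (1,5)  tX=0.9353 tY=1.5400  stride 1/|dx|=1.1547 1/|dy|=2.0000
    cross x-line → (2,5), t=0.9353
    cross y-line → (2,4), t=1.5400
    cross x-line → (3,4), t=2.0900
    cross x-line → (4,4), t=3.2447
    cross y-line → (4,3), t=3.5400
    cross x-line → (5,3), t=4.3994
    cross y-line → (5,2), t=5.5400
    cross x-line → (6,2), t=5.5541 (wall)
  → r_1 = 5.5541
beam 2: φ=-45°, α=15°
  d=(0.9659,0.2588)  start (1,5)  tX=0.8386 tY=0.8887  stride 1/|dx|=1.0353 1/|dy|=3.8637
    cross x-line → (2,5), t=0.8386
    cross y-line → (2,6), t=0.8887
    cross x-line → (3,6), t=1.8738
    cross x-line → (4,6), t=2.9091
    cross x-line → (5,6), t=3.9444
    cross y-line → (5,7), t=4.7524 (wall)
  → r_2 = 4.7524
beam 3: φ=0°, α=60°
  d=(0.5000,0.8660)  start (1,5)  tX=1.6200 tY=0.2656  stride 1/|dx|=2.0000 1/|dy|=1.1547
    cross y-line → (1,6), t=0.2656
    cross y-line → (1,7), t=1.4203 (wall)
  → r_3 = 1.4203
beam 4: φ=45°, α=105°
  d=(-0.2588,0.9659)  start (1,5)  tX=0.7341 tY=0.2381  stride 1/|dx|=3.8637 1/|dy|=1.0353
    cross y-line → (1,6), t=0.2381
    cross x-line → (0,6), t=0.7341 (wall)
  → r_4 = 0.7341
beam 5: φ=90°, α=150°
  d=(-0.8660,0.5000)  start (1,5)  tX=0.2194 tY=0.4600  stride 1/|dx|=1.1547 1/|dy|=2.0000
    cross x-line → (0,5), t=0.2194 (wall)
  → r_5 = 0.2194

ranges = [5.5541, 4.7524, 1.4203, 0.7341, 0.2194]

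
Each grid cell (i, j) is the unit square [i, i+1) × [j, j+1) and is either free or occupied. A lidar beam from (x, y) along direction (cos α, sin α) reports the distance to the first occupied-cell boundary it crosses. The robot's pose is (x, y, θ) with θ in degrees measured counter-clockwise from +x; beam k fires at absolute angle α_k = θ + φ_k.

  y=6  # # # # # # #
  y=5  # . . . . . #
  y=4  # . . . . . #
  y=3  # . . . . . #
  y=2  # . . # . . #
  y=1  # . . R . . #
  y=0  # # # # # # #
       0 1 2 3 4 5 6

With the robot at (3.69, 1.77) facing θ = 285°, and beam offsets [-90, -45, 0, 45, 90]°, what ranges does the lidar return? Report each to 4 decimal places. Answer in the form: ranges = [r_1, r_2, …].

beam 1: φ=-90°, α=195°
  dir = (cos 195°, sin 195°) = (-0.9659, -0.2588); from cell (3,1)
  next x-line at t=0.7143, next y-line at t=2.9751; Δt_x=1.0353, Δt_y=3.8637
    x: enter (2,1) at t=0.7143
    x: enter (1,1) at t=1.7496
    x: enter (0,1) at t=2.7849 ← occupied
  → r_1 = 2.7849
beam 2: φ=-45°, α=240°
  dir = (cos 240°, sin 240°) = (-0.5000, -0.8660); from cell (3,1)
  next x-line at t=1.3800, next y-line at t=0.8891; Δt_x=2.0000, Δt_y=1.1547
    y: enter (3,0) at t=0.8891 ← occupied
  → r_2 = 0.8891
beam 3: φ=0°, α=285°
  dir = (cos 285°, sin 285°) = (0.2588, -0.9659); from cell (3,1)
  next x-line at t=1.1977, next y-line at t=0.7972; Δt_x=3.8637, Δt_y=1.0353
    y: enter (3,0) at t=0.7972 ← occupied
  → r_3 = 0.7972
beam 4: φ=45°, α=330°
  dir = (cos 330°, sin 330°) = (0.8660, -0.5000); from cell (3,1)
  next x-line at t=0.3580, next y-line at t=1.5400; Δt_x=1.1547, Δt_y=2.0000
    x: enter (4,1) at t=0.3580
    x: enter (5,1) at t=1.5127
    y: enter (5,0) at t=1.5400 ← occupied
  → r_4 = 1.5400
beam 5: φ=90°, α=15°
  dir = (cos 15°, sin 15°) = (0.9659, 0.2588); from cell (3,1)
  next x-line at t=0.3209, next y-line at t=0.8887; Δt_x=1.0353, Δt_y=3.8637
    x: enter (4,1) at t=0.3209
    y: enter (4,2) at t=0.8887
    x: enter (5,2) at t=1.3562
    x: enter (6,2) at t=2.3915 ← occupied
  → r_5 = 2.3915

ranges = [2.7849, 0.8891, 0.7972, 1.5400, 2.3915]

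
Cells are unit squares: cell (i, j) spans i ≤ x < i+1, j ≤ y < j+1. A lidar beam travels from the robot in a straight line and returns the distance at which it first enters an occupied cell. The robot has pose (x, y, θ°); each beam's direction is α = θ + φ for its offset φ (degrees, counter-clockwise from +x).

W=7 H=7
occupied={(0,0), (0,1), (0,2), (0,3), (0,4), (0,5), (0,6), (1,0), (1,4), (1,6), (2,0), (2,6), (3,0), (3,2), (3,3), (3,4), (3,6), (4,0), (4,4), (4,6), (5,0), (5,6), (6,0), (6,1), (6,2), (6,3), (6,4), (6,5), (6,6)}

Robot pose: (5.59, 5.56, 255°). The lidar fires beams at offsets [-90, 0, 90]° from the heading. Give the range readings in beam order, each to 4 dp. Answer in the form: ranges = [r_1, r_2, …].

beam 1: φ=-90°, α=165°
  d=(-0.9659,0.2588)  start (5,5)  tX=0.6108 tY=1.7000  stride 1/|dx|=1.0353 1/|dy|=3.8637
    cross x-line → (4,5), t=0.6108
    cross x-line → (3,5), t=1.6461
    cross y-line → (3,6), t=1.7000 (wall)
  → r_1 = 1.7000
beam 2: φ=0°, α=255°
  d=(-0.2588,-0.9659)  start (5,5)  tX=2.2796 tY=0.5798  stride 1/|dx|=3.8637 1/|dy|=1.0353
    cross y-line → (5,4), t=0.5798
    cross y-line → (5,3), t=1.6150
    cross x-line → (4,3), t=2.2796
    cross y-line → (4,2), t=2.6503
    cross y-line → (4,1), t=3.6856
    cross y-line → (4,0), t=4.7209 (wall)
  → r_2 = 4.7209
beam 3: φ=90°, α=345°
  d=(0.9659,-0.2588)  start (5,5)  tX=0.4245 tY=2.1637  stride 1/|dx|=1.0353 1/|dy|=3.8637
    cross x-line → (6,5), t=0.4245 (wall)
  → r_3 = 0.4245

ranges = [1.7000, 4.7209, 0.4245]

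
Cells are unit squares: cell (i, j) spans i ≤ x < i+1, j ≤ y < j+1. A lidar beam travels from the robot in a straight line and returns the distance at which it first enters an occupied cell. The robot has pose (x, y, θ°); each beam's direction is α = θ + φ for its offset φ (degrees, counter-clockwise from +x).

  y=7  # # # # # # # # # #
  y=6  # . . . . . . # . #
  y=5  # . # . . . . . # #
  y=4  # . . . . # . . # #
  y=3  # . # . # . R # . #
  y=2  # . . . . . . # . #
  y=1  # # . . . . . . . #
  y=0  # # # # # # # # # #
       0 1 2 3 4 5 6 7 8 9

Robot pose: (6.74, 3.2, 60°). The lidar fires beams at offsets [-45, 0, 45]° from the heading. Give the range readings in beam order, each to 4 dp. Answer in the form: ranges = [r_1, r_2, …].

beam 1: φ=-45°, α=15°
  dir = (cos 15°, sin 15°) = (0.9659, 0.2588); from cell (6,3)
  next x-line at t=0.2692, next y-line at t=3.0910; Δt_x=1.0353, Δt_y=3.8637
    x: enter (7,3) at t=0.2692 ← occupied
  → r_1 = 0.2692
beam 2: φ=0°, α=60°
  dir = (cos 60°, sin 60°) = (0.5000, 0.8660); from cell (6,3)
  next x-line at t=0.5200, next y-line at t=0.9238; Δt_x=2.0000, Δt_y=1.1547
    x: enter (7,3) at t=0.5200 ← occupied
  → r_2 = 0.5200
beam 3: φ=45°, α=105°
  dir = (cos 105°, sin 105°) = (-0.2588, 0.9659); from cell (6,3)
  next x-line at t=2.8591, next y-line at t=0.8282; Δt_x=3.8637, Δt_y=1.0353
    y: enter (6,4) at t=0.8282
    y: enter (6,5) at t=1.8635
    x: enter (5,5) at t=2.8591
    y: enter (5,6) at t=2.8988
    y: enter (5,7) at t=3.9340 ← occupied
  → r_3 = 3.9340

ranges = [0.2692, 0.5200, 3.9340]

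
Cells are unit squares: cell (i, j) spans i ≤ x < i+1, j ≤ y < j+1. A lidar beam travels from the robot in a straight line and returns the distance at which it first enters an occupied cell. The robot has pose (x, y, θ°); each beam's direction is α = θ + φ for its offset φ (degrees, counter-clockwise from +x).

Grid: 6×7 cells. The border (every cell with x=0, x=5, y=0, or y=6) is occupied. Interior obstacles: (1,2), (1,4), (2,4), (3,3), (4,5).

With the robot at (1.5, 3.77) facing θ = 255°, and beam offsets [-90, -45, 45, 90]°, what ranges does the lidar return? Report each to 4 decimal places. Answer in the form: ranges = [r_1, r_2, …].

ranges = [0.5176, 0.5774, 0.8891, 1.5529]

beam 1: φ=-90°, α=165°
  direction (-0.9659, 0.2588); cell (1,3); t to first gridline: x 0.5176, y 0.8887 (then +1.0353 / +3.8637)
    (0,3) via x @ 0.5176  # hit
  → r_1 = 0.5176
beam 2: φ=-45°, α=210°
  direction (-0.8660, -0.5000); cell (1,3); t to first gridline: x 0.5774, y 1.5400 (then +1.1547 / +2.0000)
    (0,3) via x @ 0.5774  # hit
  → r_2 = 0.5774
beam 3: φ=45°, α=300°
  direction (0.5000, -0.8660); cell (1,3); t to first gridline: x 1.0000, y 0.8891 (then +2.0000 / +1.1547)
    (1,2) via y @ 0.8891  # hit
  → r_3 = 0.8891
beam 4: φ=90°, α=345°
  direction (0.9659, -0.2588); cell (1,3); t to first gridline: x 0.5176, y 2.9751 (then +1.0353 / +3.8637)
    (2,3) via x @ 0.5176
    (3,3) via x @ 1.5529  # hit
  → r_4 = 1.5529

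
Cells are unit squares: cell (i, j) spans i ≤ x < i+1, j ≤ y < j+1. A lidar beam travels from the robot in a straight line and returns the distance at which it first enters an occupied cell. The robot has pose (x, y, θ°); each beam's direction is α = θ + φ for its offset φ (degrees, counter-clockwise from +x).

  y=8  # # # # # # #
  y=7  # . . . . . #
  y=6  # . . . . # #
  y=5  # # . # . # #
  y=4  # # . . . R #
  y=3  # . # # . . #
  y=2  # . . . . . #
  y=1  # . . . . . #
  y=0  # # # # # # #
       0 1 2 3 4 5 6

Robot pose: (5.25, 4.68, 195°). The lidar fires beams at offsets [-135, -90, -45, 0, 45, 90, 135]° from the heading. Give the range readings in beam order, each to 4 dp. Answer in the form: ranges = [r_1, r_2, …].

beam 1: φ=-135°, α=60°
  d=(0.5000,0.8660)  start (5,4)  tX=1.5000 tY=0.3695  stride 1/|dx|=2.0000 1/|dy|=1.1547
    cross y-line → (5,5), t=0.3695 (wall)
  → r_1 = 0.3695
beam 2: φ=-90°, α=105°
  d=(-0.2588,0.9659)  start (5,4)  tX=0.9659 tY=0.3313  stride 1/|dx|=3.8637 1/|dy|=1.0353
    cross y-line → (5,5), t=0.3313 (wall)
  → r_2 = 0.3313
beam 3: φ=-45°, α=150°
  d=(-0.8660,0.5000)  start (5,4)  tX=0.2887 tY=0.6400  stride 1/|dx|=1.1547 1/|dy|=2.0000
    cross x-line → (4,4), t=0.2887
    cross y-line → (4,5), t=0.6400
    cross x-line → (3,5), t=1.4434 (wall)
  → r_3 = 1.4434
beam 4: φ=0°, α=195°
  d=(-0.9659,-0.2588)  start (5,4)  tX=0.2588 tY=2.6273  stride 1/|dx|=1.0353 1/|dy|=3.8637
    cross x-line → (4,4), t=0.2588
    cross x-line → (3,4), t=1.2941
    cross x-line → (2,4), t=2.3294
    cross y-line → (2,3), t=2.6273 (wall)
  → r_4 = 2.6273
beam 5: φ=45°, α=240°
  d=(-0.5000,-0.8660)  start (5,4)  tX=0.5000 tY=0.7852  stride 1/|dx|=2.0000 1/|dy|=1.1547
    cross x-line → (4,4), t=0.5000
    cross y-line → (4,3), t=0.7852
    cross y-line → (4,2), t=1.9399
    cross x-line → (3,2), t=2.5000
    cross y-line → (3,1), t=3.0946
    cross y-line → (3,0), t=4.2493 (wall)
  → r_5 = 4.2493
beam 6: φ=90°, α=285°
  d=(0.2588,-0.9659)  start (5,4)  tX=2.8978 tY=0.7040  stride 1/|dx|=3.8637 1/|dy|=1.0353
    cross y-line → (5,3), t=0.7040
    cross y-line → (5,2), t=1.7393
    cross y-line → (5,1), t=2.7745
    cross x-line → (6,1), t=2.8978 (wall)
  → r_6 = 2.8978
beam 7: φ=135°, α=330°
  d=(0.8660,-0.5000)  start (5,4)  tX=0.8660 tY=1.3600  stride 1/|dx|=1.1547 1/|dy|=2.0000
    cross x-line → (6,4), t=0.8660 (wall)
  → r_7 = 0.8660

ranges = [0.3695, 0.3313, 1.4434, 2.6273, 4.2493, 2.8978, 0.8660]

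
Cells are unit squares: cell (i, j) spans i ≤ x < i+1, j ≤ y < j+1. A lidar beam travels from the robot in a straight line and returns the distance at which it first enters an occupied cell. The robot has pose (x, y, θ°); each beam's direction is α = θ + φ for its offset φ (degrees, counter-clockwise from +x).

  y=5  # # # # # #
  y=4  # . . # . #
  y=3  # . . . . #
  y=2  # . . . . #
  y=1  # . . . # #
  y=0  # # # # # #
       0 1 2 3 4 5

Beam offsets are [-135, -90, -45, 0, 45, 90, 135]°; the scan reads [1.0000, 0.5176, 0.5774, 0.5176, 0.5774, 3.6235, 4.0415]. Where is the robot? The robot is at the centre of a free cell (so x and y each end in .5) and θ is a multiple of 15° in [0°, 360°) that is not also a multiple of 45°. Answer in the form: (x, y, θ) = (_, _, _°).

Enumerate (i+0.5, j+0.5, θ) over the 14 free cells and 16 admissible headings. For each, cast all 7 beams and compare to the given ranges.
  (2.5, 3.5, 120°): beam 1 = 2.5882 ≠ 1.0000 ✗
  (3.5, 2.5, 150°): beam 1 = 1.5529 ≠ 1.0000 ✗
  (1.5, 2.5, 165°): beam 1 = 4.0415 ≠ 1.0000 ✗
  (1.5, 1.5, 255°): beam 6 = 1.9319 ≠ 3.6235 ✗
  …
  (3.5, 1.5, 345°): r_1=1.0000, r_2=0.5176, r_3=0.5774, r_4=0.5176, r_5=0.5774, r_6=3.6235, r_7=4.0415 — all match ✓
Unique over the lattice → pose = (3.5, 1.5, 345°).

(x, y, θ) = (3.5, 1.5, 345°)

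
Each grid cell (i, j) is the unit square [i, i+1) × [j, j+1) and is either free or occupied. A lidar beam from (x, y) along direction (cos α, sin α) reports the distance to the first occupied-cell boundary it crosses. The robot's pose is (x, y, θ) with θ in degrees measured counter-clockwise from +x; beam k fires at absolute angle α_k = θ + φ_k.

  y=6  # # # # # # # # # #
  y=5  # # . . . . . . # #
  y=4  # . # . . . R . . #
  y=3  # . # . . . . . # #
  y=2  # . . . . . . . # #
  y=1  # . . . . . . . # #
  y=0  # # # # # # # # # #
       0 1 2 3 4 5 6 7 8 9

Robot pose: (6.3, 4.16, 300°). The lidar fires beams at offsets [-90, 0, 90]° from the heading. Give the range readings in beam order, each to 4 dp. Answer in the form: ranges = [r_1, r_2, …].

beam 1: φ=-90°, α=210°
  d=(-0.8660,-0.5000)  start (6,4)  tX=0.3464 tY=0.3200  stride 1/|dx|=1.1547 1/|dy|=2.0000
    cross y-line → (6,3), t=0.3200
    cross x-line → (5,3), t=0.3464
    cross x-line → (4,3), t=1.5011
    cross y-line → (4,2), t=2.3200
    cross x-line → (3,2), t=2.6558
    cross x-line → (2,2), t=3.8105
    cross y-line → (2,1), t=4.3200
    cross x-line → (1,1), t=4.9652
    cross x-line → (0,1), t=6.1199 (wall)
  → r_1 = 6.1199
beam 2: φ=0°, α=300°
  d=(0.5000,-0.8660)  start (6,4)  tX=1.4000 tY=0.1848  stride 1/|dx|=2.0000 1/|dy|=1.1547
    cross y-line → (6,3), t=0.1848
    cross y-line → (6,2), t=1.3395
    cross x-line → (7,2), t=1.4000
    cross y-line → (7,1), t=2.4942
    cross x-line → (8,1), t=3.4000 (wall)
  → r_2 = 3.4000
beam 3: φ=90°, α=30°
  d=(0.8660,0.5000)  start (6,4)  tX=0.8083 tY=1.6800  stride 1/|dx|=1.1547 1/|dy|=2.0000
    cross x-line → (7,4), t=0.8083
    cross y-line → (7,5), t=1.6800
    cross x-line → (8,5), t=1.9630 (wall)
  → r_3 = 1.9630

ranges = [6.1199, 3.4000, 1.9630]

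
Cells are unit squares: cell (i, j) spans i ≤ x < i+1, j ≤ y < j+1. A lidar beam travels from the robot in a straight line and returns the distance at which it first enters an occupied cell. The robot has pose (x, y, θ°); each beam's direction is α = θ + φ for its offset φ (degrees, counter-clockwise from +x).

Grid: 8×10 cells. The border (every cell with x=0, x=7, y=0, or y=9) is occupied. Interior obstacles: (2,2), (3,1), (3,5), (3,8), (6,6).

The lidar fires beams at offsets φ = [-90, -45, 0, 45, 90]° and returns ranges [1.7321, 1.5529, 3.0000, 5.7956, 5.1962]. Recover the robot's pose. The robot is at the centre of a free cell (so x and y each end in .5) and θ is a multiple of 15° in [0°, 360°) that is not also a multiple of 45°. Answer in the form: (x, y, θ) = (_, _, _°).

The pose lattice has 43·16 = 688 candidates. Test each by forward raycasting.
  (5.5, 2.5, 75°): beam 1 = 1.5529 ≠ 1.7321 ✗
  (3.5, 2.5, 285°): beam 1 = 0.5176 ≠ 1.7321 ✗
  (4.5, 2.5, 240°): beam 1 = 4.0415 ≠ 1.7321 ✗
  …
  (5.5, 2.5, 60°): r_1=1.7321, r_2=1.5529, r_3=3.0000, r_4=5.7956, r_5=5.1962 — all match ✓
Unique over the lattice → pose = (5.5, 2.5, 60°).

(x, y, θ) = (5.5, 2.5, 60°)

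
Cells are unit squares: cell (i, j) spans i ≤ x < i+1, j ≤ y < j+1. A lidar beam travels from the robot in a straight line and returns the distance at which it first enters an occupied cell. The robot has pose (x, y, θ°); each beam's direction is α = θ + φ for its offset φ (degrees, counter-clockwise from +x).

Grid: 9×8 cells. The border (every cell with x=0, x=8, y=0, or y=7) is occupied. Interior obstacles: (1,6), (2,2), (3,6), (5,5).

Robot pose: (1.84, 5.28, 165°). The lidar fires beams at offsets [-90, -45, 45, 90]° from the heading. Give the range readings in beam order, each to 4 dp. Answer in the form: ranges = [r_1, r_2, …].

beam 1: φ=-90°, α=75°
  dir = (cos 75°, sin 75°) = (0.2588, 0.9659); from cell (1,5)
  next x-line at t=0.6182, next y-line at t=0.7454; Δt_x=3.8637, Δt_y=1.0353
    x: enter (2,5) at t=0.6182
    y: enter (2,6) at t=0.7454
    y: enter (2,7) at t=1.7807 ← occupied
  → r_1 = 1.7807
beam 2: φ=-45°, α=120°
  dir = (cos 120°, sin 120°) = (-0.5000, 0.8660); from cell (1,5)
  next x-line at t=1.6800, next y-line at t=0.8314; Δt_x=2.0000, Δt_y=1.1547
    y: enter (1,6) at t=0.8314 ← occupied
  → r_2 = 0.8314
beam 3: φ=45°, α=210°
  dir = (cos 210°, sin 210°) = (-0.8660, -0.5000); from cell (1,5)
  next x-line at t=0.9699, next y-line at t=0.5600; Δt_x=1.1547, Δt_y=2.0000
    y: enter (1,4) at t=0.5600
    x: enter (0,4) at t=0.9699 ← occupied
  → r_3 = 0.9699
beam 4: φ=90°, α=255°
  dir = (cos 255°, sin 255°) = (-0.2588, -0.9659); from cell (1,5)
  next x-line at t=3.2455, next y-line at t=0.2899; Δt_x=3.8637, Δt_y=1.0353
    y: enter (1,4) at t=0.2899
    y: enter (1,3) at t=1.3252
    y: enter (1,2) at t=2.3604
    x: enter (0,2) at t=3.2455 ← occupied
  → r_4 = 3.2455

ranges = [1.7807, 0.8314, 0.9699, 3.2455]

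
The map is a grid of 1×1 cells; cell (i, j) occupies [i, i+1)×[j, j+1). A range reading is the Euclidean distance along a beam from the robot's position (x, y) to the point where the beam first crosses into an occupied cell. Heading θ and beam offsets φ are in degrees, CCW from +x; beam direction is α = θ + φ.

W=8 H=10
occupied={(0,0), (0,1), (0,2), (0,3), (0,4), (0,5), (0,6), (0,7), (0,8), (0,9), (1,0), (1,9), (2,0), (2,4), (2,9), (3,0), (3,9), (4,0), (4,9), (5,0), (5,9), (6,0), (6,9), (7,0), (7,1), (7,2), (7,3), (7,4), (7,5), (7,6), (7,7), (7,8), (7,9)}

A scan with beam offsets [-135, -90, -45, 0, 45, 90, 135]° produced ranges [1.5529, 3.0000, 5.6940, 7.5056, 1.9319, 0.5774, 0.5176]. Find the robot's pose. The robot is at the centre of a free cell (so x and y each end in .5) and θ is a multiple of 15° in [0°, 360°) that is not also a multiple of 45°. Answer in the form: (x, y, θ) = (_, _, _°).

The pose lattice has 47·16 = 752 candidates. Test each by forward raycasting.
  (4.5, 5.5, 120°): beam 1 = 2.5882 ≠ 1.5529 ✗
  (5.5, 6.5, 75°): beam 1 = 3.0000 ≠ 1.5529 ✗
  (6.5, 2.5, 285°): beam 1 = 4.0415 ≠ 1.5529 ✗
  …
  (6.5, 7.5, 240°): r_1=1.5529, r_2=3.0000, r_3=5.6940, r_4=7.5056, r_5=1.9319, r_6=0.5774, r_7=0.5176 — all match ✓
Only this pose fits every beam.

(x, y, θ) = (6.5, 7.5, 240°)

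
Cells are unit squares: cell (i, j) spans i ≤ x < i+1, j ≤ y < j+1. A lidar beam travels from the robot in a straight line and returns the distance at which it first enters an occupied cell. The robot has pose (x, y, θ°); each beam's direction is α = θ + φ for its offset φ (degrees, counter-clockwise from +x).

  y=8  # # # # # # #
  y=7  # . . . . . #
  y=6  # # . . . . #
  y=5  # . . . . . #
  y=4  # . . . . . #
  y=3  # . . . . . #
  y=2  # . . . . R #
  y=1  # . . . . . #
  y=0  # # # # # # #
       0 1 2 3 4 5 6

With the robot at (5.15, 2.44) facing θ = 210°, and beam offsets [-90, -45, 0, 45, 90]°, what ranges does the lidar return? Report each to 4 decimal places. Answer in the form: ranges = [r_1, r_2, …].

beam 1: φ=-90°, α=120°
  direction (-0.5000, 0.8660); cell (5,2); t to first gridline: x 0.3000, y 0.6466 (then +2.0000 / +1.1547)
    (4,2) via x @ 0.3000
    (4,3) via y @ 0.6466
    (4,4) via y @ 1.8013
    (3,4) via x @ 2.3000
    (3,5) via y @ 2.9560
    (3,6) via y @ 4.1107
    (2,6) via x @ 4.3000
    (2,7) via y @ 5.2654
    (1,7) via x @ 6.3000
    (1,8) via y @ 6.4201  # hit
  → r_1 = 6.4201
beam 2: φ=-45°, α=165°
  direction (-0.9659, 0.2588); cell (5,2); t to first gridline: x 0.1553, y 2.1637 (then +1.0353 / +3.8637)
    (4,2) via x @ 0.1553
    (3,2) via x @ 1.1906
    (3,3) via y @ 2.1637
    (2,3) via x @ 2.2258
    (1,3) via x @ 3.2611
    (0,3) via x @ 4.2964  # hit
  → r_2 = 4.2964
beam 3: φ=0°, α=210°
  direction (-0.8660, -0.5000); cell (5,2); t to first gridline: x 0.1732, y 0.8800 (then +1.1547 / +2.0000)
    (4,2) via x @ 0.1732
    (4,1) via y @ 0.8800
    (3,1) via x @ 1.3279
    (2,1) via x @ 2.4826
    (2,0) via y @ 2.8800  # hit
  → r_3 = 2.8800
beam 4: φ=45°, α=255°
  direction (-0.2588, -0.9659); cell (5,2); t to first gridline: x 0.5796, y 0.4555 (then +3.8637 / +1.0353)
    (5,1) via y @ 0.4555
    (4,1) via x @ 0.5796
    (4,0) via y @ 1.4908  # hit
  → r_4 = 1.4908
beam 5: φ=90°, α=300°
  direction (0.5000, -0.8660); cell (5,2); t to first gridline: x 1.7000, y 0.5081 (then +2.0000 / +1.1547)
    (5,1) via y @ 0.5081
    (5,0) via y @ 1.6628  # hit
  → r_5 = 1.6628

ranges = [6.4201, 4.2964, 2.8800, 1.4908, 1.6628]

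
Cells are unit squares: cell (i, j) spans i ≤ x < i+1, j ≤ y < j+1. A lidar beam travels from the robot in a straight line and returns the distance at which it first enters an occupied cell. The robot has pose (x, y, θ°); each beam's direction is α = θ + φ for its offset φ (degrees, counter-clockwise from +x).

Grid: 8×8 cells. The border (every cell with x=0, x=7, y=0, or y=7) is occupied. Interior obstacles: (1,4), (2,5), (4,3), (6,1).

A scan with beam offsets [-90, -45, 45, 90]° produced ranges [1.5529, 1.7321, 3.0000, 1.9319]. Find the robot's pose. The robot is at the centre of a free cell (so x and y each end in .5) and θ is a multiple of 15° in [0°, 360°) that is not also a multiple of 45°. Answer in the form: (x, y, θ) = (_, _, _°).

Enumerate (i+0.5, j+0.5, θ) over the 32 free cells and 16 admissible headings. For each, cast all 4 beams and compare to the given ranges.
  (6.5, 2.5, 195°): beam 1 = 4.6587 ≠ 1.5529 ✗
  (3.5, 2.5, 330°): beam 1 = 1.7321 ≠ 1.5529 ✗
  (3.5, 4.5, 240°): beam 1 = 1.0000 ≠ 1.5529 ✗
  (2.5, 1.5, 345°): beam 1 = 0.5176 ≠ 1.5529 ✗
  …
  (2.5, 2.5, 285°): r_1=1.5529, r_2=1.7321, r_3=3.0000, r_4=1.9319 — all match ✓
Unique over the lattice → pose = (2.5, 2.5, 285°).

(x, y, θ) = (2.5, 2.5, 285°)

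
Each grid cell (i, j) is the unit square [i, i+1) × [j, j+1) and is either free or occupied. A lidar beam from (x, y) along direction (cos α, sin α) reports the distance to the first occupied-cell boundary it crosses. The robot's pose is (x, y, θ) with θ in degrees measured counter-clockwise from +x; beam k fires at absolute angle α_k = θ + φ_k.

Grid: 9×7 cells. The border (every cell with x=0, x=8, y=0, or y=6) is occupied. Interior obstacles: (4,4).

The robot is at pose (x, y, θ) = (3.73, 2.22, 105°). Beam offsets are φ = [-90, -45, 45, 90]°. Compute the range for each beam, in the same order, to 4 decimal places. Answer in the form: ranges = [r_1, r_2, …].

beam 1: φ=-90°, α=15°
  d=(0.9659,0.2588)  start (3,2)  tX=0.2795 tY=3.0137  stride 1/|dx|=1.0353 1/|dy|=3.8637
    cross x-line → (4,2), t=0.2795
    cross x-line → (5,2), t=1.3148
    cross x-line → (6,2), t=2.3501
    cross y-line → (6,3), t=3.0137
    cross x-line → (7,3), t=3.3854
    cross x-line → (8,3), t=4.4206 (wall)
  → r_1 = 4.4206
beam 2: φ=-45°, α=60°
  d=(0.5000,0.8660)  start (3,2)  tX=0.5400 tY=0.9007  stride 1/|dx|=2.0000 1/|dy|=1.1547
    cross x-line → (4,2), t=0.5400
    cross y-line → (4,3), t=0.9007
    cross y-line → (4,4), t=2.0554 (wall)
  → r_2 = 2.0554
beam 3: φ=45°, α=150°
  d=(-0.8660,0.5000)  start (3,2)  tX=0.8429 tY=1.5600  stride 1/|dx|=1.1547 1/|dy|=2.0000
    cross x-line → (2,2), t=0.8429
    cross y-line → (2,3), t=1.5600
    cross x-line → (1,3), t=1.9976
    cross x-line → (0,3), t=3.1523 (wall)
  → r_3 = 3.1523
beam 4: φ=90°, α=195°
  d=(-0.9659,-0.2588)  start (3,2)  tX=0.7558 tY=0.8500  stride 1/|dx|=1.0353 1/|dy|=3.8637
    cross x-line → (2,2), t=0.7558
    cross y-line → (2,1), t=0.8500
    cross x-line → (1,1), t=1.7910
    cross x-line → (0,1), t=2.8263 (wall)
  → r_4 = 2.8263

ranges = [4.4206, 2.0554, 3.1523, 2.8263]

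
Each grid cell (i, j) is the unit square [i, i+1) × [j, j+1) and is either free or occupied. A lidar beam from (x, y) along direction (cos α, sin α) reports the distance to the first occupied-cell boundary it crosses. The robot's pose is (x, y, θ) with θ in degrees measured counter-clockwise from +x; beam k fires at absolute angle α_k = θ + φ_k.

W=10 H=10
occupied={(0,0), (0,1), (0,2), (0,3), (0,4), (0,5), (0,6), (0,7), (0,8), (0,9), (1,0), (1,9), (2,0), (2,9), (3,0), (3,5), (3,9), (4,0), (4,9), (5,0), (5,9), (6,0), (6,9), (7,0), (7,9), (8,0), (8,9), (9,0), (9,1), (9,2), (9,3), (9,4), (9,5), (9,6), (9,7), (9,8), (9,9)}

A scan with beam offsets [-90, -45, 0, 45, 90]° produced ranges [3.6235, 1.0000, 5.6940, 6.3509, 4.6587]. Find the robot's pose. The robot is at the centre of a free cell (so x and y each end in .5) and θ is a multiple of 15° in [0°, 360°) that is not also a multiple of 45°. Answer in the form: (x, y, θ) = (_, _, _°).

(x, y, θ) = (4.5, 6.5, 255°)

Candidates: 63 free-cell centres × 16 headings = 1008 poses. Raycast each; keep the one whose scan matches to 4 dp.
  (4.5, 4.5, 210°): beam 1 = 1.0000 ≠ 3.6235 ✗
  (5.5, 6.5, 195°): beam 1 = 2.5882 ≠ 3.6235 ✗
  (3.5, 3.5, 15°): beam 1 = 2.5882 ≠ 3.6235 ✗
  (2.5, 4.5, 210°): beam 1 = 3.0000 ≠ 3.6235 ✗
  …
  (4.5, 6.5, 255°): r_1=3.6235, r_2=1.0000, r_3=5.6940, r_4=6.3509, r_5=4.6587 — all match ✓
No second candidate reproduces the full scan.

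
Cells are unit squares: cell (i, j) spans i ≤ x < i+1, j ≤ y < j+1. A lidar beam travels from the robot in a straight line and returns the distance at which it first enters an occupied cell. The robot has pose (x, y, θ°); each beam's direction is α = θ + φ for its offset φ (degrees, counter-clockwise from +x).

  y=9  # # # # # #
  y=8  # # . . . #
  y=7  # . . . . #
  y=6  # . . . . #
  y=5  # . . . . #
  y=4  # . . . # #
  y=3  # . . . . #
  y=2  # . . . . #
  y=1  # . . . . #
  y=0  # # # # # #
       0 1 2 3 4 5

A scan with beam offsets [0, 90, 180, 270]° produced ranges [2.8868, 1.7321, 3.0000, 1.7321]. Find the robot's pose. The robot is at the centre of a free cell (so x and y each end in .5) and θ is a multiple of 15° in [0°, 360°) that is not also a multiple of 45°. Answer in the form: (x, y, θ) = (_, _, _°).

Candidates: 30 free-cell centres × 16 headings = 480 poses. Raycast each; keep the one whose scan matches to 4 dp.
  (1.5, 2.5, 345°): beam 1 = 3.6235 ≠ 2.8868 ✗
  (1.5, 1.5, 60°): beam 1 = 7.0000 ≠ 2.8868 ✗
  (2.5, 6.5, 255°): beam 1 = 5.6940 ≠ 2.8868 ✗
  (3.5, 4.5, 105°): beam 1 = 4.6587 ≠ 2.8868 ✗
  …
  (2.5, 3.5, 300°): r_1=2.8868, r_2=1.7321, r_3=3.0000, r_4=1.7321 — all match ✓
Unique over the lattice → pose = (2.5, 3.5, 300°).

(x, y, θ) = (2.5, 3.5, 300°)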